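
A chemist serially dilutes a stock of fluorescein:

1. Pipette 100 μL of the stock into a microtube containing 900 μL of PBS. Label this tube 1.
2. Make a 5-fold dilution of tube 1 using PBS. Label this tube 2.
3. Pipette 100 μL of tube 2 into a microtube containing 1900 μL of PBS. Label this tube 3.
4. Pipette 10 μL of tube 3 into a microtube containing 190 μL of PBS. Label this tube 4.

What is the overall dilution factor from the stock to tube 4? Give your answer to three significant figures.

2.00 × 10^4

Step 1: 100 μL + 900 μL = 1000 μL total → factor 1000/100 = 10
Step 2: 5-fold → factor 5
Step 3: 100 μL + 1900 μL = 2000 μL total → factor 2000/100 = 20
Step 4: 10 μL + 190 μL = 200 μL total → factor 200/10 = 20
Overall dilution factor = 10 × 5 × 20 × 20 = 20000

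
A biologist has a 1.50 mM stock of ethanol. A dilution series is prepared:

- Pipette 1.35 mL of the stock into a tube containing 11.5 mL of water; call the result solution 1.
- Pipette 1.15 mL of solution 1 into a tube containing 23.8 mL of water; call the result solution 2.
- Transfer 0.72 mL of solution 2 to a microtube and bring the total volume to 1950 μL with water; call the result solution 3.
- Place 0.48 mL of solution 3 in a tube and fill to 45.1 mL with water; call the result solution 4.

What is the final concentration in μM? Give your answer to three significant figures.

0.0285 μM

Step 1: 1.35 mL + 11.5 mL = 12.85 mL total → factor 12.85/1.35 = 9.5185
Step 2: 1.15 mL + 23.8 mL = 24.95 mL total → factor 24.95/1.15 = 21.696
Step 3: 0.72 mL brought to 1950 μL → factor 1.95/0.72 = 2.7083
Step 4: 0.48 mL brought to 45.1 mL → factor 45.1/0.48 = 93.958
Overall dilution factor = 9.5185 × 21.696 × 2.7083 × 93.958 = 52551
Final = 1.50 mM / 52551 = 2.854 × 10^-5 mM = 0.0285 μM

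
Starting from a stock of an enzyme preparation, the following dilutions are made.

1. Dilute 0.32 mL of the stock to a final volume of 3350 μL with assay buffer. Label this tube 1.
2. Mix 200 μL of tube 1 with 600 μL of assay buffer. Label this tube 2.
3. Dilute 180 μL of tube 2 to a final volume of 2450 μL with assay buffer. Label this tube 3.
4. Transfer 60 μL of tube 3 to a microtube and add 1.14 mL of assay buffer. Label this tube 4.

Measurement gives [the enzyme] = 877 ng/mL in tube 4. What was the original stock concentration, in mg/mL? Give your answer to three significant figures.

Step 1: 0.32 mL brought to 3350 μL → factor 3.35/0.32 = 10.469
Step 2: 200 μL + 600 μL = 800 μL total → factor 800/200 = 4
Step 3: 180 μL brought to 2450 μL → factor 2450/180 = 13.611
Step 4: 60 μL + 1.14 mL = 1200 μL total → factor 1200/60 = 20
Overall dilution factor = 10.469 × 4 × 13.611 × 20 = 11399
Stock = 877 ng/mL × 11399 = 9.997 × 10^6 ng/mL = 10.0 mg/mL

10.0 mg/mL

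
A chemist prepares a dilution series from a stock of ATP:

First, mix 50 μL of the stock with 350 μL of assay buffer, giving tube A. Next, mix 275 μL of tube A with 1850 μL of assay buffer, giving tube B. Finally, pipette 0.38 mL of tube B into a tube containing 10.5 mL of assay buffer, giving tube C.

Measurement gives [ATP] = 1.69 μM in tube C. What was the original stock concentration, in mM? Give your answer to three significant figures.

Step 1: 50 μL + 350 μL = 400 μL total → factor 400/50 = 8
Step 2: 275 μL + 1850 μL = 2125 μL total → factor 2125/275 = 7.7273
Step 3: 0.38 mL + 10.5 mL = 10.88 mL total → factor 10.88/0.38 = 28.632
Overall dilution factor = 8 × 7.7273 × 28.632 = 1770
Stock = 1.69 μM × 1770 = 2991 μM = 2.99 mM

2.99 mM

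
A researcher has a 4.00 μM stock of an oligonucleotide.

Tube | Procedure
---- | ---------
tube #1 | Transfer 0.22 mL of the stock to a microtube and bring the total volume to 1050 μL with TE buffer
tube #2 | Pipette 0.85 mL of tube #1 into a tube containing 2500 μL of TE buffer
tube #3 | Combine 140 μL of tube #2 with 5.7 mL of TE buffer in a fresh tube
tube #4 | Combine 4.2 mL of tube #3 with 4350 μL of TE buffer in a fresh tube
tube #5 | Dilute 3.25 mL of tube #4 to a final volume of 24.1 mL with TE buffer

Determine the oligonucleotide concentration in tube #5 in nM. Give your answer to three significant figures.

0.338 nM

Step 1: 0.22 mL brought to 1050 μL → factor 1.05/0.22 = 4.7727
Step 2: 0.85 mL + 2500 μL = 3.35 mL total → factor 3.35/0.85 = 3.9412
Step 3: 140 μL + 5.7 mL = 5840 μL total → factor 5840/140 = 41.714
Step 4: 4.2 mL + 4350 μL = 8.55 mL total → factor 8.55/4.2 = 2.0357
Step 5: 3.25 mL brought to 24.1 mL → factor 24.1/3.25 = 7.4154
Overall dilution factor = 4.7727 × 3.9412 × 41.714 × 2.0357 × 7.4154 = 11845
Final = 4.00 μM / 11845 = 0.0003377 μM = 0.338 nM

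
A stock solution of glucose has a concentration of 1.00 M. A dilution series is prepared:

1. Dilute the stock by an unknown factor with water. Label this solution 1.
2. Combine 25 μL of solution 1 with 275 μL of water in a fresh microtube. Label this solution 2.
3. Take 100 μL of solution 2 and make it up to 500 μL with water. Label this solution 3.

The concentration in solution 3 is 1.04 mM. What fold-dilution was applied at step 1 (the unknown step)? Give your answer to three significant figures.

16.0-fold

Step 1: unknown factor x
Step 2: 25 μL + 275 μL = 300 μL total → factor 300/25 = 12
Step 3: 100 μL brought to 500 μL → factor 500/100 = 5
Product of known-step factors = 60
Overall factor = 1.00 M / (1.04 mM) = 961.54
x = 961.54 / 60 = 16.0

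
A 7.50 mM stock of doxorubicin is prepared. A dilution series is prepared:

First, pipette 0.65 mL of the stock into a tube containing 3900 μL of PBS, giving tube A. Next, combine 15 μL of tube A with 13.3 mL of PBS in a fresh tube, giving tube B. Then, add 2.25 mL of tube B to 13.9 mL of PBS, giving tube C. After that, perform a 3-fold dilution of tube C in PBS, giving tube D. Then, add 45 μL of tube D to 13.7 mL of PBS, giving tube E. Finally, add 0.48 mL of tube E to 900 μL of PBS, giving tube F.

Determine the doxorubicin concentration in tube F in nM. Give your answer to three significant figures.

Step 1: 0.65 mL + 3900 μL = 4.55 mL total → factor 4.55/0.65 = 7
Step 2: 15 μL + 13.3 mL = 13315 μL total → factor 13315/15 = 887.67
Step 3: 2.25 mL + 13.9 mL = 16.15 mL total → factor 16.15/2.25 = 7.1778
Step 4: 3-fold → factor 3
Step 5: 45 μL + 13.7 mL = 13745 μL total → factor 13745/45 = 305.44
Step 6: 0.48 mL + 900 μL = 1.38 mL total → factor 1.38/0.48 = 2.875
Overall dilution factor = 7 × 887.67 × 7.1778 × 3 × 305.44 × 2.875 = 1.175 × 10^8
Final = 7.50 mM / 1.175 × 10^8 = 6.383 × 10^-8 mM = 0.0638 nM

0.0638 nM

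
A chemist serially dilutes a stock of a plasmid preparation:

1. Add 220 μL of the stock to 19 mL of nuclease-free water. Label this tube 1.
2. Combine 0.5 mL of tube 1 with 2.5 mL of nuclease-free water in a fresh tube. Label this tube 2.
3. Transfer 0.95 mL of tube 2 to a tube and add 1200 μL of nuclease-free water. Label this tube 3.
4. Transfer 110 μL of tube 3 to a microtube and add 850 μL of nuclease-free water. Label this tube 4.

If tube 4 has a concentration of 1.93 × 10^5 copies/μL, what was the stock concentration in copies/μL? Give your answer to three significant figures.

2.00 × 10^9 copies/μL

Step 1: 220 μL + 19 mL = 19220 μL total → factor 19220/220 = 87.364
Step 2: 0.5 mL + 2.5 mL = 3 mL total → factor 3/0.5 = 6
Step 3: 0.95 mL + 1200 μL = 2.15 mL total → factor 2.15/0.95 = 2.2632
Step 4: 110 μL + 850 μL = 960 μL total → factor 960/110 = 8.7273
Overall dilution factor = 87.364 × 6 × 2.2632 × 8.7273 = 10353
Stock = 1.93 × 10^5 copies/μL × 10353 = 2.00 × 10^9 copies/μL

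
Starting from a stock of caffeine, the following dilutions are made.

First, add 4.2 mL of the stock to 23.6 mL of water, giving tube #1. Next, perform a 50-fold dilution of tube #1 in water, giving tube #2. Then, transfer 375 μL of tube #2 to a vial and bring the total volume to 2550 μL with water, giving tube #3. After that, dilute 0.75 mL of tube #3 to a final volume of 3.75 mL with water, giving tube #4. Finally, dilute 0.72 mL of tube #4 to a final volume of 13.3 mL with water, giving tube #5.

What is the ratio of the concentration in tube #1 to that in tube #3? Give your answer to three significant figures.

Step 1: 4.2 mL + 23.6 mL = 27.8 mL total → factor 27.8/4.2 = 6.619
Step 2: 50-fold → factor 50
Step 3: 375 μL brought to 2550 μL → factor 2550/375 = 6.8
Dilution factor to tube #1 = 6.619; to tube #3 = 2250.5
[tube #1]/[tube #3] = (factor to tube #3)/(factor to tube #1) = 2250.5/6.619 = 340

340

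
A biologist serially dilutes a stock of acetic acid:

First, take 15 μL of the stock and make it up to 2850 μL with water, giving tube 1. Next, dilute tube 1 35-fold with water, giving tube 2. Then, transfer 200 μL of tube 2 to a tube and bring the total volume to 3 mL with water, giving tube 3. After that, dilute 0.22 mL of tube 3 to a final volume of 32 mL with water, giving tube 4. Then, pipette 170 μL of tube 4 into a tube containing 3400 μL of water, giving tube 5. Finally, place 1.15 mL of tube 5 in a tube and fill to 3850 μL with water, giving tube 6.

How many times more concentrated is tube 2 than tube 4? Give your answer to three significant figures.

2.18 × 10^3

Step 1: 15 μL brought to 2850 μL → factor 2850/15 = 190
Step 2: 35-fold → factor 35
Step 3: 200 μL brought to 3 mL → factor 3000/200 = 15
Step 4: 0.22 mL brought to 32 mL → factor 32/0.22 = 145.45
Dilution factor to tube 2 = 6650; to tube 4 = 1.4509 × 10^7
[tube 2]/[tube 4] = (factor to tube 4)/(factor to tube 2) = 1.4509 × 10^7/6650 = 2.18 × 10^3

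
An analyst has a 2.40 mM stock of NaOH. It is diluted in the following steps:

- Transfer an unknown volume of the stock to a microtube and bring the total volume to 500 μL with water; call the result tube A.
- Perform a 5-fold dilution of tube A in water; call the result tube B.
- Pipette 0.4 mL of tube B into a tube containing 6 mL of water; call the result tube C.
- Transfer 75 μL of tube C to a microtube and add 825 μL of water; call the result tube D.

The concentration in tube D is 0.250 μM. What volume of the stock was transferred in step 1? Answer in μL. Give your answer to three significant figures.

Step 1: v brought to 500 μL → factor = 500 μL/v
Step 2: 5-fold → factor 5
Step 3: 0.4 mL + 6 mL = 6.4 mL total → factor 6.4/0.4 = 16
Step 4: 75 μL + 825 μL = 900 μL total → factor 900/75 = 12
Product of known-step factors = 960
Overall factor = 2.40 mM / (0.250 μM) = 9600
Step-1 factor = 9600 / 960 = 10
v = 500 μL / 10 = 50.0 μL

50.0 μL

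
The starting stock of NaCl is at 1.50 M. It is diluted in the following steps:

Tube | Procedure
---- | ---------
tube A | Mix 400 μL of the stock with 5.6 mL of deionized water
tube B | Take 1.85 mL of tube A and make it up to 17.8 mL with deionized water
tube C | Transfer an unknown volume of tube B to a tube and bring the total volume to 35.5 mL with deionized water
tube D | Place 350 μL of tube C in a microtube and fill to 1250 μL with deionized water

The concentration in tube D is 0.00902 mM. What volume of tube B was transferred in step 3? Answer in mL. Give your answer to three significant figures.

0.110 mL

Step 1: 400 μL + 5.6 mL = 6000 μL total → factor 6000/400 = 15
Step 2: 1.85 mL brought to 17.8 mL → factor 17.8/1.85 = 9.6216
Step 3: v brought to 35.5 mL → factor = 35.5 mL/v
Step 4: 350 μL brought to 1250 μL → factor 1250/350 = 3.5714
Product of known-step factors = 515.44
Overall factor = 1.50 M / (0.00902 mM) = 1.663 × 10^5
Step-3 factor = 1.663 × 10^5 / 515.44 = 322.63
v = 35.5 mL / 322.63 = 0.110 mL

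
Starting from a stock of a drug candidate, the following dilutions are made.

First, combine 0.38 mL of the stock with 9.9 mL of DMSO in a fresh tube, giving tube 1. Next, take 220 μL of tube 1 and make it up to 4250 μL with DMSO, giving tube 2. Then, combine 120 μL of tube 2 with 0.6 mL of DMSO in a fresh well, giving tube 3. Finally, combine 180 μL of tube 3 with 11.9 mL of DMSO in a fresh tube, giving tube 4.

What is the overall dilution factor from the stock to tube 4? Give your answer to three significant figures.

2.10 × 10^5

Step 1: 0.38 mL + 9.9 mL = 10.28 mL total → factor 10.28/0.38 = 27.053
Step 2: 220 μL brought to 4250 μL → factor 4250/220 = 19.318
Step 3: 120 μL + 0.6 mL = 720 μL total → factor 720/120 = 6
Step 4: 180 μL + 11.9 mL = 12080 μL total → factor 12080/180 = 67.111
Overall dilution factor = 27.053 × 19.318 × 6 × 67.111 = 2.1044 × 10^5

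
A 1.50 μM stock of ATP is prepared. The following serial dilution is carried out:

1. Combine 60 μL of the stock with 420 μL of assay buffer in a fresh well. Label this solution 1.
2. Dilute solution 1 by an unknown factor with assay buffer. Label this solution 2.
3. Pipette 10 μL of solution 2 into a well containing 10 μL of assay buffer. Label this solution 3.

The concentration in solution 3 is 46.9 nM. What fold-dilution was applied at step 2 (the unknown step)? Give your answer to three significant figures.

Step 1: 60 μL + 420 μL = 480 μL total → factor 480/60 = 8
Step 2: unknown factor x
Step 3: 10 μL + 10 μL = 20 μL total → factor 20/10 = 2
Product of known-step factors = 16
Overall factor = 1.50 μM / (46.9 nM) = 31.983
x = 31.983 / 16 = 2.00

2.00-fold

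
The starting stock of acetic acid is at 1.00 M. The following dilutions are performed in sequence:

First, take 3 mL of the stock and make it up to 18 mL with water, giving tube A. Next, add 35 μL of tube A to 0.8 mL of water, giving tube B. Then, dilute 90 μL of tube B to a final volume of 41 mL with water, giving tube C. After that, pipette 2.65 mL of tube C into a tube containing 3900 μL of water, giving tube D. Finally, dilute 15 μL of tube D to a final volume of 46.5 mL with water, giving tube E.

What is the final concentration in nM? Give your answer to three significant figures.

Step 1: 3 mL brought to 18 mL → factor 18/3 = 6
Step 2: 35 μL + 0.8 mL = 835 μL total → factor 835/35 = 23.857
Step 3: 90 μL brought to 41 mL → factor 41000/90 = 455.56
Step 4: 2.65 mL + 3900 μL = 6.55 mL total → factor 6.55/2.65 = 2.4717
Step 5: 15 μL brought to 46.5 mL → factor 46500/15 = 3100
Overall dilution factor = 6 × 23.857 × 455.56 × 2.4717 × 3100 = 4.9965 × 10^8
Final = 1.00 M / 4.9965 × 10^8 = 2.001 × 10^-9 M = 2.00 nM

2.00 nM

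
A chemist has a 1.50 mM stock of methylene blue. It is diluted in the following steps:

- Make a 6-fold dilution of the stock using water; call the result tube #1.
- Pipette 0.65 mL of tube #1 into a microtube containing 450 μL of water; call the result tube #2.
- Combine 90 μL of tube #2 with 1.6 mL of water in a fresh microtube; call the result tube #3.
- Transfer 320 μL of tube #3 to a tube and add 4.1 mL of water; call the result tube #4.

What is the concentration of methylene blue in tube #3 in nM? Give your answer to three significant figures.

Step 1: 6-fold → factor 6
Step 2: 0.65 mL + 450 μL = 1.1 mL total → factor 1.1/0.65 = 1.6923
Step 3: 90 μL + 1.6 mL = 1690 μL total → factor 1690/90 = 18.778
Dilution factor through tube #3 = 6 × 1.6923 × 18.778 = 190.67
[tube #3] = 1.50 mM / 190.67 = 0.007867 mM = 7.87 × 10^3 nM

7.87 × 10^3 nM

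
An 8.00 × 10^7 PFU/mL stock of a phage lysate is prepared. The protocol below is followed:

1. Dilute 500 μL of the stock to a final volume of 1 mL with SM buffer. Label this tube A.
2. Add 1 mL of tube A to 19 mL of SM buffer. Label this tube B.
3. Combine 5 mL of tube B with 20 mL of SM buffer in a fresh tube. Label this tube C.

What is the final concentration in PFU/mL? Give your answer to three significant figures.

4.00 × 10^5 PFU/mL

Step 1: 500 μL brought to 1 mL → factor 1000/500 = 2
Step 2: 1 mL + 19 mL = 20 mL total → factor 20/1 = 20
Step 3: 5 mL + 20 mL = 25 mL total → factor 25/5 = 5
Overall dilution factor = 2 × 20 × 5 = 200
Final = 8.00 × 10^7 PFU/mL / 200 = 4.00 × 10^5 PFU/mL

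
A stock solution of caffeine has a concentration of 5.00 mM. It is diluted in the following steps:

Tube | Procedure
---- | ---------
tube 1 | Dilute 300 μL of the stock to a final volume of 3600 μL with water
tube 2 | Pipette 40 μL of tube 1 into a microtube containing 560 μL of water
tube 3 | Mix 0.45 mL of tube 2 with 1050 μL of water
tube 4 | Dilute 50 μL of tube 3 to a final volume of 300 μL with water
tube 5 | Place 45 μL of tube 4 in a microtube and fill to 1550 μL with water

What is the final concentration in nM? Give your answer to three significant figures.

Step 1: 300 μL brought to 3600 μL → factor 3600/300 = 12
Step 2: 40 μL + 560 μL = 600 μL total → factor 600/40 = 15
Step 3: 0.45 mL + 1050 μL = 1.5 mL total → factor 1.5/0.45 = 3.3333
Step 4: 50 μL brought to 300 μL → factor 300/50 = 6
Step 5: 45 μL brought to 1550 μL → factor 1550/45 = 34.444
Overall dilution factor = 12 × 15 × 3.3333 × 6 × 34.444 = 1.24 × 10^5
Final = 5.00 mM / 1.24 × 10^5 = 4.032 × 10^-5 mM = 40.3 nM

40.3 nM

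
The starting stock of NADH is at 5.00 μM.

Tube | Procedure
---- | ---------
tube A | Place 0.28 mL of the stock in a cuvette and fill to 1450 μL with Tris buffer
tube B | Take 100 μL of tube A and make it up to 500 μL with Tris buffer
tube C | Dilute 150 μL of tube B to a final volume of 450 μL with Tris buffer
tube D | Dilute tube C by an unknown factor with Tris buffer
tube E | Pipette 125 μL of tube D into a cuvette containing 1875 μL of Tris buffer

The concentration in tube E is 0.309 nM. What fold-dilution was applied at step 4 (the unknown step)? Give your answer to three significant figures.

13.0-fold

Step 1: 0.28 mL brought to 1450 μL → factor 1.45/0.28 = 5.1786
Step 2: 100 μL brought to 500 μL → factor 500/100 = 5
Step 3: 150 μL brought to 450 μL → factor 450/150 = 3
Step 4: unknown factor x
Step 5: 125 μL + 1875 μL = 2000 μL total → factor 2000/125 = 16
Product of known-step factors = 1242.9
Overall factor = 5.00 μM / (0.309 nM) = 16181
x = 16181 / 1242.9 = 13.0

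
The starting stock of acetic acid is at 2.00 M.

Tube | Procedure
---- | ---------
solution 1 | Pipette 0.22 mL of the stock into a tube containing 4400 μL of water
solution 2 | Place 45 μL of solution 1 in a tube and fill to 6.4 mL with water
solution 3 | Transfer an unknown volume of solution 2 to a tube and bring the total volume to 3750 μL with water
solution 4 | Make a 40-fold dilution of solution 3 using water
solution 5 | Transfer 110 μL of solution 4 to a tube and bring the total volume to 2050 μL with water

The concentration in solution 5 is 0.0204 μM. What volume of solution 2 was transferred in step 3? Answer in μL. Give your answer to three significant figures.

85.2 μL

Step 1: 0.22 mL + 4400 μL = 4.62 mL total → factor 4.62/0.22 = 21
Step 2: 45 μL brought to 6.4 mL → factor 6400/45 = 142.22
Step 3: v brought to 3750 μL → factor = 3750 μL/v
Step 4: 40-fold → factor 40
Step 5: 110 μL brought to 2050 μL → factor 2050/110 = 18.636
Product of known-step factors = 2.2264 × 10^6
Overall factor = 2.00 M / (0.0204 μM) = 9.8039 × 10^7
Step-3 factor = 9.8039 × 10^7 / 2.2264 × 10^6 = 44.034
v = 3750 μL / 44.034 = 85.2 μL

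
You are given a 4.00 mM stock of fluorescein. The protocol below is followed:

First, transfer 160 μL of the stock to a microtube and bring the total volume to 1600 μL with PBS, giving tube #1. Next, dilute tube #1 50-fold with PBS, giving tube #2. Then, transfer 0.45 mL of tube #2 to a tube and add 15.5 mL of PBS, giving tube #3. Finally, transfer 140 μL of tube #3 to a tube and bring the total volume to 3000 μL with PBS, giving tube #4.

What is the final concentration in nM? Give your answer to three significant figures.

10.5 nM

Step 1: 160 μL brought to 1600 μL → factor 1600/160 = 10
Step 2: 50-fold → factor 50
Step 3: 0.45 mL + 15.5 mL = 15.95 mL total → factor 15.95/0.45 = 35.444
Step 4: 140 μL brought to 3000 μL → factor 3000/140 = 21.429
Overall dilution factor = 10 × 50 × 35.444 × 21.429 = 3.7976 × 10^5
Final = 4.00 mM / 3.7976 × 10^5 = 1.053 × 10^-5 mM = 10.5 nM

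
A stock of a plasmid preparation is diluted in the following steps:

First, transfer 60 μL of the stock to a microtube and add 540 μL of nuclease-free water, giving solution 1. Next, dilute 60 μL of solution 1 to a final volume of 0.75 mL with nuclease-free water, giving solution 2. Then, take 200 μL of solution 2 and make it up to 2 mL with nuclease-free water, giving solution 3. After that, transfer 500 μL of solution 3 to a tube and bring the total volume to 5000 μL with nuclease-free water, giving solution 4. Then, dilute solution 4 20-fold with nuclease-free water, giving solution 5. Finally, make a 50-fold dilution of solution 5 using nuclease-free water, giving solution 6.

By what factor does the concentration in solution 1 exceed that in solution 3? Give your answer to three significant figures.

125

Step 1: 60 μL + 540 μL = 600 μL total → factor 600/60 = 10
Step 2: 60 μL brought to 0.75 mL → factor 750/60 = 12.5
Step 3: 200 μL brought to 2 mL → factor 2000/200 = 10
Dilution factor to solution 1 = 10; to solution 3 = 1250
[solution 1]/[solution 3] = (factor to solution 3)/(factor to solution 1) = 1250/10 = 125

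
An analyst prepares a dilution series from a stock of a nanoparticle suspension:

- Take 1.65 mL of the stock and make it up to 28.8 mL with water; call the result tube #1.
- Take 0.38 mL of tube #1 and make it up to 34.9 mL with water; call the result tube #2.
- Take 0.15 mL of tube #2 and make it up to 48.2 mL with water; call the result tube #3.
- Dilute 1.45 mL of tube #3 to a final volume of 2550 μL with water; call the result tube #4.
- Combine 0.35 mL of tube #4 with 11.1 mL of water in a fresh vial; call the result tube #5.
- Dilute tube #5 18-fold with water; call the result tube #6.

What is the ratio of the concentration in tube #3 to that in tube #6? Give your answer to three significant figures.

1.04 × 10^3

Step 1: 1.65 mL brought to 28.8 mL → factor 28.8/1.65 = 17.455
Step 2: 0.38 mL brought to 34.9 mL → factor 34.9/0.38 = 91.842
Step 3: 0.15 mL brought to 48.2 mL → factor 48.2/0.15 = 321.33
Step 4: 1.45 mL brought to 2550 μL → factor 2.55/1.45 = 1.7586
Step 5: 0.35 mL + 11.1 mL = 11.45 mL total → factor 11.45/0.35 = 32.714
Step 6: 18-fold → factor 18
Dilution factor to tube #3 = 5.1512 × 10^5; to tube #6 = 5.3344 × 10^8
[tube #3]/[tube #6] = (factor to tube #6)/(factor to tube #3) = 5.3344 × 10^8/5.1512 × 10^5 = 1.04 × 10^3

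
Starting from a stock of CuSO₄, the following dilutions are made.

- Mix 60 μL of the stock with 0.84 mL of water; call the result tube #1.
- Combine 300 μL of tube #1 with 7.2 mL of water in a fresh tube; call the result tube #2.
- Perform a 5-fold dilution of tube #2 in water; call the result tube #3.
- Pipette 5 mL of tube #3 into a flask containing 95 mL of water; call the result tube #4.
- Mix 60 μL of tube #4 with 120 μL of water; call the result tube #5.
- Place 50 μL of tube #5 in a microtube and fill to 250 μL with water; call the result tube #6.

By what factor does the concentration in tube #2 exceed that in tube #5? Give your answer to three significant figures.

300

Step 1: 60 μL + 0.84 mL = 900 μL total → factor 900/60 = 15
Step 2: 300 μL + 7.2 mL = 7500 μL total → factor 7500/300 = 25
Step 3: 5-fold → factor 5
Step 4: 5 mL + 95 mL = 100 mL total → factor 100/5 = 20
Step 5: 60 μL + 120 μL = 180 μL total → factor 180/60 = 3
Dilution factor to tube #2 = 375; to tube #5 = 1.125 × 10^5
[tube #2]/[tube #5] = (factor to tube #5)/(factor to tube #2) = 1.125 × 10^5/375 = 300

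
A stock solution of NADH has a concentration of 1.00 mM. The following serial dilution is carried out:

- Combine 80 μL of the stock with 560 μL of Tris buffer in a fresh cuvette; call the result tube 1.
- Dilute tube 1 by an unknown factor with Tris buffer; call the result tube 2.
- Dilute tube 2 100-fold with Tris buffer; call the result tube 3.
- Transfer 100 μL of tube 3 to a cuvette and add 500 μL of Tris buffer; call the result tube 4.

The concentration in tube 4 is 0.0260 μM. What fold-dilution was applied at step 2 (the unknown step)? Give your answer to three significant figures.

Step 1: 80 μL + 560 μL = 640 μL total → factor 640/80 = 8
Step 2: unknown factor x
Step 3: 100-fold → factor 100
Step 4: 100 μL + 500 μL = 600 μL total → factor 600/100 = 6
Product of known-step factors = 4800
Overall factor = 1.00 mM / (0.0260 μM) = 38462
x = 38462 / 4800 = 8.01

8.01-fold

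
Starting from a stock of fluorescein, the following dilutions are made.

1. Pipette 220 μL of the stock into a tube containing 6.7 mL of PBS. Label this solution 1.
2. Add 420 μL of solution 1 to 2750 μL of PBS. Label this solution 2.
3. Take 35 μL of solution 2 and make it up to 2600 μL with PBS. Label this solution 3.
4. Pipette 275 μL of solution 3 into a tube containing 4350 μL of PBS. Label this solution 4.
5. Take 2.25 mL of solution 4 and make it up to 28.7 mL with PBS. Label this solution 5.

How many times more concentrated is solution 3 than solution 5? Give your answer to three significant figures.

Step 1: 220 μL + 6.7 mL = 6920 μL total → factor 6920/220 = 31.455
Step 2: 420 μL + 2750 μL = 3170 μL total → factor 3170/420 = 7.5476
Step 3: 35 μL brought to 2600 μL → factor 2600/35 = 74.286
Step 4: 275 μL + 4350 μL = 4625 μL total → factor 4625/275 = 16.818
Step 5: 2.25 mL brought to 28.7 mL → factor 28.7/2.25 = 12.756
Dilution factor to solution 3 = 17636; to solution 5 = 3.7834 × 10^6
[solution 3]/[solution 5] = (factor to solution 5)/(factor to solution 3) = 3.7834 × 10^6/17636 = 215

215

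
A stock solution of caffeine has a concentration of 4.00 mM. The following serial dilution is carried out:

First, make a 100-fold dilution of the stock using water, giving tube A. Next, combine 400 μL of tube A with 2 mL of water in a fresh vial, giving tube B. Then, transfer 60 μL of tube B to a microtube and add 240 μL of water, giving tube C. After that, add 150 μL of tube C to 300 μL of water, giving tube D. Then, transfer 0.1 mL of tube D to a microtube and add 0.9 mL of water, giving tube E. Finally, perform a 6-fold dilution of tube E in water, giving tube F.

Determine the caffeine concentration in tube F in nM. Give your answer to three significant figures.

7.41 nM

Step 1: 100-fold → factor 100
Step 2: 400 μL + 2 mL = 2400 μL total → factor 2400/400 = 6
Step 3: 60 μL + 240 μL = 300 μL total → factor 300/60 = 5
Step 4: 150 μL + 300 μL = 450 μL total → factor 450/150 = 3
Step 5: 0.1 mL + 0.9 mL = 1 mL total → factor 1/0.1 = 10
Step 6: 6-fold → factor 6
Overall dilution factor = 100 × 6 × 5 × 3 × 10 × 6 = 5.4 × 10^5
Final = 4.00 mM / 5.4 × 10^5 = 7.407 × 10^-6 mM = 7.41 nM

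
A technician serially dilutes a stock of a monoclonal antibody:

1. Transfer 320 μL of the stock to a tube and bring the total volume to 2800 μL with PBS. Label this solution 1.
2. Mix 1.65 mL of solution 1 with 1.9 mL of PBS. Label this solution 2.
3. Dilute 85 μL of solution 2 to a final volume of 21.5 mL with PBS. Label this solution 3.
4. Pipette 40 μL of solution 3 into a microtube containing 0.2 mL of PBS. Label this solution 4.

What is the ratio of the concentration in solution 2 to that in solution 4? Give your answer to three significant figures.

1.52 × 10^3

Step 1: 320 μL brought to 2800 μL → factor 2800/320 = 8.75
Step 2: 1.65 mL + 1.9 mL = 3.55 mL total → factor 3.55/1.65 = 2.1515
Step 3: 85 μL brought to 21.5 mL → factor 21500/85 = 252.94
Step 4: 40 μL + 0.2 mL = 240 μL total → factor 240/40 = 6
Dilution factor to solution 2 = 18.826; to solution 4 = 28571
[solution 2]/[solution 4] = (factor to solution 4)/(factor to solution 2) = 28571/18.826 = 1.52 × 10^3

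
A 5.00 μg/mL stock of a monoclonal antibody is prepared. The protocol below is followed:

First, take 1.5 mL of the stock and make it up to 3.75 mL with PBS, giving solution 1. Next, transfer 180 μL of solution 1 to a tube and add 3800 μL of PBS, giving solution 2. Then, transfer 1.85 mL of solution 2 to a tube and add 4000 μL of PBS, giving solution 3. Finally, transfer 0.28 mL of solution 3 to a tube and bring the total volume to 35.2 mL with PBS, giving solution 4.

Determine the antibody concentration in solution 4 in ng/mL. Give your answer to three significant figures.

Step 1: 1.5 mL brought to 3.75 mL → factor 3.75/1.5 = 2.5
Step 2: 180 μL + 3800 μL = 3980 μL total → factor 3980/180 = 22.111
Step 3: 1.85 mL + 4000 μL = 5.85 mL total → factor 5.85/1.85 = 3.1622
Step 4: 0.28 mL brought to 35.2 mL → factor 35.2/0.28 = 125.71
Overall dilution factor = 2.5 × 22.111 × 3.1622 × 125.71 = 21975
Final = 5.00 μg/mL / 21975 = 0.0002275 μg/mL = 0.228 ng/mL

0.228 ng/mL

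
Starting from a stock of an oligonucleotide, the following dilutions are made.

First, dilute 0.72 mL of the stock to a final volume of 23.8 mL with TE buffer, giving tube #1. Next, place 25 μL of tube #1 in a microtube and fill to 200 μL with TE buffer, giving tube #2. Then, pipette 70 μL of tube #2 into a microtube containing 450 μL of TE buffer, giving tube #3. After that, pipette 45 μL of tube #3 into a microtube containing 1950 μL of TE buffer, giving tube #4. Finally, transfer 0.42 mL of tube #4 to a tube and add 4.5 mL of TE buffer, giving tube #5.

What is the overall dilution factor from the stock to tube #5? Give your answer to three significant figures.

1.02 × 10^6

Step 1: 0.72 mL brought to 23.8 mL → factor 23.8/0.72 = 33.056
Step 2: 25 μL brought to 200 μL → factor 200/25 = 8
Step 3: 70 μL + 450 μL = 520 μL total → factor 520/70 = 7.4286
Step 4: 45 μL + 1950 μL = 1995 μL total → factor 1995/45 = 44.333
Step 5: 0.42 mL + 4.5 mL = 4.92 mL total → factor 4.92/0.42 = 11.714
Overall dilution factor = 33.056 × 8 × 7.4286 × 44.333 × 11.714 = 1.0202 × 10^6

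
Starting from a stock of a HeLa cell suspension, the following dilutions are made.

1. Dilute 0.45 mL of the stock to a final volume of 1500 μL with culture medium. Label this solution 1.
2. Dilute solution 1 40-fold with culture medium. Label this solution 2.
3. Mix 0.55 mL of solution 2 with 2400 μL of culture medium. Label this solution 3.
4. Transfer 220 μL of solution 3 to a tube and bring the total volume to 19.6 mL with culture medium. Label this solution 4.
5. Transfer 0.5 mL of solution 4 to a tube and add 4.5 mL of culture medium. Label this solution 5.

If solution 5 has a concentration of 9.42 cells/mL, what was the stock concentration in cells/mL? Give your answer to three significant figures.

6.00 × 10^6 cells/mL

Step 1: 0.45 mL brought to 1500 μL → factor 1.5/0.45 = 3.3333
Step 2: 40-fold → factor 40
Step 3: 0.55 mL + 2400 μL = 2.95 mL total → factor 2.95/0.55 = 5.3636
Step 4: 220 μL brought to 19.6 mL → factor 19600/220 = 89.091
Step 5: 0.5 mL + 4.5 mL = 5 mL total → factor 5/0.5 = 10
Overall dilution factor = 3.3333 × 40 × 5.3636 × 89.091 × 10 = 6.3713 × 10^5
Stock = 9.42 cells/mL × 6.3713 × 10^5 = 6.00 × 10^6 cells/mL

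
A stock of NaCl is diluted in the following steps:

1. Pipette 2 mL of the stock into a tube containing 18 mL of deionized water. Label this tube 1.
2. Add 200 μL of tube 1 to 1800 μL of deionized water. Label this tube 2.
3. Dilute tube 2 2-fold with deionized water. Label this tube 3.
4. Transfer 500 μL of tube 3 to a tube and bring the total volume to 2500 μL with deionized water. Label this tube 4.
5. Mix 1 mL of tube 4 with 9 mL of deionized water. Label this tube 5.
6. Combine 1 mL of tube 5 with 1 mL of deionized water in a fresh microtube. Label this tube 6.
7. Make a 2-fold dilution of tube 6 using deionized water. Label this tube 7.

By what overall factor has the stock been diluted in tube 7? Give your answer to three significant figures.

4.00 × 10^4

Step 1: 2 mL + 18 mL = 20 mL total → factor 20/2 = 10
Step 2: 200 μL + 1800 μL = 2000 μL total → factor 2000/200 = 10
Step 3: 2-fold → factor 2
Step 4: 500 μL brought to 2500 μL → factor 2500/500 = 5
Step 5: 1 mL + 9 mL = 10 mL total → factor 10/1 = 10
Step 6: 1 mL + 1 mL = 2 mL total → factor 2/1 = 2
Step 7: 2-fold → factor 2
Overall dilution factor = 10 × 10 × 2 × 5 × 10 × 2 × 2 = 40000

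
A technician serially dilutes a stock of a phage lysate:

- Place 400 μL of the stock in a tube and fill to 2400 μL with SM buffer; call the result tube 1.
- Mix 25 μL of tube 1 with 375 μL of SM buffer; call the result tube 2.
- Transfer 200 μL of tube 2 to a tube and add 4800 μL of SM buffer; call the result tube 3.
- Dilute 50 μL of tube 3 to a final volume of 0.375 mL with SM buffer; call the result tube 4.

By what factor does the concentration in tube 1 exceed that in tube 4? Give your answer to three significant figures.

3.00 × 10^3

Step 1: 400 μL brought to 2400 μL → factor 2400/400 = 6
Step 2: 25 μL + 375 μL = 400 μL total → factor 400/25 = 16
Step 3: 200 μL + 4800 μL = 5000 μL total → factor 5000/200 = 25
Step 4: 50 μL brought to 0.375 mL → factor 375/50 = 7.5
Dilution factor to tube 1 = 6; to tube 4 = 18000
[tube 1]/[tube 4] = (factor to tube 4)/(factor to tube 1) = 18000/6 = 3.00 × 10^3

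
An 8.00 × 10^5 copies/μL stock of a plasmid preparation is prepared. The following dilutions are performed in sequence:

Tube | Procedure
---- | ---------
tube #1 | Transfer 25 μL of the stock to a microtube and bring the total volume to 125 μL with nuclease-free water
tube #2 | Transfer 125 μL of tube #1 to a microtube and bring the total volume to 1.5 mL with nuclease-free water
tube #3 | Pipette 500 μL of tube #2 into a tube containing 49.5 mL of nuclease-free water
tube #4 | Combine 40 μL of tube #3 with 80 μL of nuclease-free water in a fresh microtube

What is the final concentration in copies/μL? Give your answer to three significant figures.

44.4 copies/μL

Step 1: 25 μL brought to 125 μL → factor 125/25 = 5
Step 2: 125 μL brought to 1.5 mL → factor 1500/125 = 12
Step 3: 500 μL + 49.5 mL = 50000 μL total → factor 50000/500 = 100
Step 4: 40 μL + 80 μL = 120 μL total → factor 120/40 = 3
Overall dilution factor = 5 × 12 × 100 × 3 = 18000
Final = 8.00 × 10^5 copies/μL / 18000 = 44.4 copies/μL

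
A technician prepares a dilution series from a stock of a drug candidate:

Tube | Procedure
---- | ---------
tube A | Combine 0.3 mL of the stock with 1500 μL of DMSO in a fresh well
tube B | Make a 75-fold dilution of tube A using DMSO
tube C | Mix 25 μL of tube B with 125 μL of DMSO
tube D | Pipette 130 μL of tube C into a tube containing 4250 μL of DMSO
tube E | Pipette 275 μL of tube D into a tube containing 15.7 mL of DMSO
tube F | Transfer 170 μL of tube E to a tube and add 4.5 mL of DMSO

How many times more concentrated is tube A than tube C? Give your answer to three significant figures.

Step 1: 0.3 mL + 1500 μL = 1.8 mL total → factor 1.8/0.3 = 6
Step 2: 75-fold → factor 75
Step 3: 25 μL + 125 μL = 150 μL total → factor 150/25 = 6
Dilution factor to tube A = 6; to tube C = 2700
[tube A]/[tube C] = (factor to tube C)/(factor to tube A) = 2700/6 = 450

450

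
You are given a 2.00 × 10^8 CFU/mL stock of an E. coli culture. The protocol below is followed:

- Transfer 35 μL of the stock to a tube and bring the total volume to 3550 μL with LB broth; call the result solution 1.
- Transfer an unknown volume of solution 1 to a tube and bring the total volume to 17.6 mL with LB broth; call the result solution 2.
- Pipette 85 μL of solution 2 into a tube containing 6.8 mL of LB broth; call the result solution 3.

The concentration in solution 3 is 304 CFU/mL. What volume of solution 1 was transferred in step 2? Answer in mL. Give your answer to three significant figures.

Step 1: 35 μL brought to 3550 μL → factor 3550/35 = 101.43
Step 2: v brought to 17.6 mL → factor = 17.6 mL/v
Step 3: 85 μL + 6.8 mL = 6885 μL total → factor 6885/85 = 81
Product of known-step factors = 8215.7
Overall factor = 2.00 × 10^8 CFU/mL / (304 CFU/mL) = 6.5789 × 10^5
Step-2 factor = 6.5789 × 10^5 / 8215.7 = 80.078
v = 17.6 mL / 80.078 = 0.220 mL

0.220 mL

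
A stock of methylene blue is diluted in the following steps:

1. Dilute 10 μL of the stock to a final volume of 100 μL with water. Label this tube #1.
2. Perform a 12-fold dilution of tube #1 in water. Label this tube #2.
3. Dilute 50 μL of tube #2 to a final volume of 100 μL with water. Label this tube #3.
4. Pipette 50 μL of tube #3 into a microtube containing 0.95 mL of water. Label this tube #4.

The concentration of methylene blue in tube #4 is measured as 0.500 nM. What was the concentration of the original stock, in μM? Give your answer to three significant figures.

Step 1: 10 μL brought to 100 μL → factor 100/10 = 10
Step 2: 12-fold → factor 12
Step 3: 50 μL brought to 100 μL → factor 100/50 = 2
Step 4: 50 μL + 0.95 mL = 1000 μL total → factor 1000/50 = 20
Overall dilution factor = 10 × 12 × 2 × 20 = 4800
Stock = 0.500 nM × 4800 = 2400 nM = 2.40 μM

2.40 μM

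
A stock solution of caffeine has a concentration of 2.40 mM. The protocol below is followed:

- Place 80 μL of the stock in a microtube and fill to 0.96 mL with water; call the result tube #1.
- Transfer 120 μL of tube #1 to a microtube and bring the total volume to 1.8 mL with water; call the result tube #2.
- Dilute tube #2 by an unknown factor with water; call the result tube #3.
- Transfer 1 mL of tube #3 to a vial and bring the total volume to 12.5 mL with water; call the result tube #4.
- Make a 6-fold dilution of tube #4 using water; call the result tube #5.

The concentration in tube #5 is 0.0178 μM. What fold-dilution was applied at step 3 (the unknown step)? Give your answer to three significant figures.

Step 1: 80 μL brought to 0.96 mL → factor 960/80 = 12
Step 2: 120 μL brought to 1.8 mL → factor 1800/120 = 15
Step 3: unknown factor x
Step 4: 1 mL brought to 12.5 mL → factor 12.5/1 = 12.5
Step 5: 6-fold → factor 6
Product of known-step factors = 13500
Overall factor = 2.40 mM / (0.0178 μM) = 1.3483 × 10^5
x = 1.3483 × 10^5 / 13500 = 9.99

9.99-fold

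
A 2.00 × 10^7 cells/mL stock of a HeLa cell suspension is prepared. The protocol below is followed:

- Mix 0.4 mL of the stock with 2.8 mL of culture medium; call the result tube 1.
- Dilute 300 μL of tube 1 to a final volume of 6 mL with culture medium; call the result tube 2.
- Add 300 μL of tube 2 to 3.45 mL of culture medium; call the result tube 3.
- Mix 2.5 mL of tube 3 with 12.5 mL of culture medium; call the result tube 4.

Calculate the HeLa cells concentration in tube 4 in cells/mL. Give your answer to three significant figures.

Step 1: 0.4 mL + 2.8 mL = 3.2 mL total → factor 3.2/0.4 = 8
Step 2: 300 μL brought to 6 mL → factor 6000/300 = 20
Step 3: 300 μL + 3.45 mL = 3750 μL total → factor 3750/300 = 12.5
Step 4: 2.5 mL + 12.5 mL = 15 mL total → factor 15/2.5 = 6
Dilution factor through tube 4 = 8 × 20 × 12.5 × 6 = 12000
[tube 4] = 2.00 × 10^7 cells/mL / 12000 = 1.67 × 10^3 cells/mL

1.67 × 10^3 cells/mL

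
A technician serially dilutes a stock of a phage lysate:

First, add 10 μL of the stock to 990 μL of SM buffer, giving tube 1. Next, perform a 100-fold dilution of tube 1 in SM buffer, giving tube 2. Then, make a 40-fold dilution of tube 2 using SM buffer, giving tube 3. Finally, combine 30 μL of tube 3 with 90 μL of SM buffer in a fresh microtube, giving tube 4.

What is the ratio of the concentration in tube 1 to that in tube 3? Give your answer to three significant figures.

4.00 × 10^3

Step 1: 10 μL + 990 μL = 1000 μL total → factor 1000/10 = 100
Step 2: 100-fold → factor 100
Step 3: 40-fold → factor 40
Dilution factor to tube 1 = 100; to tube 3 = 4 × 10^5
[tube 1]/[tube 3] = (factor to tube 3)/(factor to tube 1) = 4 × 10^5/100 = 4.00 × 10^3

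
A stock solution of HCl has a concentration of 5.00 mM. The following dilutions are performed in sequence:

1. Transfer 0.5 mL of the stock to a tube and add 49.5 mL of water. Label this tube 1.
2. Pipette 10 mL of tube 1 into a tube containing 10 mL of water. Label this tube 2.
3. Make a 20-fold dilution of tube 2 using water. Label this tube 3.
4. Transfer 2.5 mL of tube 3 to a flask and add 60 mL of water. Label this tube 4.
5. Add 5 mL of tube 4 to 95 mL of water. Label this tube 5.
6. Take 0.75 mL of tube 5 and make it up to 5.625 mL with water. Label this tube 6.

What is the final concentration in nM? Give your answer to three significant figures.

Step 1: 0.5 mL + 49.5 mL = 50 mL total → factor 50/0.5 = 100
Step 2: 10 mL + 10 mL = 20 mL total → factor 20/10 = 2
Step 3: 20-fold → factor 20
Step 4: 2.5 mL + 60 mL = 62.5 mL total → factor 62.5/2.5 = 25
Step 5: 5 mL + 95 mL = 100 mL total → factor 100/5 = 20
Step 6: 0.75 mL brought to 5.625 mL → factor 5.625/0.75 = 7.5
Overall dilution factor = 100 × 2 × 20 × 25 × 20 × 7.5 = 1.5 × 10^7
Final = 5.00 mM / 1.5 × 10^7 = 3.333 × 10^-7 mM = 0.333 nM

0.333 nM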